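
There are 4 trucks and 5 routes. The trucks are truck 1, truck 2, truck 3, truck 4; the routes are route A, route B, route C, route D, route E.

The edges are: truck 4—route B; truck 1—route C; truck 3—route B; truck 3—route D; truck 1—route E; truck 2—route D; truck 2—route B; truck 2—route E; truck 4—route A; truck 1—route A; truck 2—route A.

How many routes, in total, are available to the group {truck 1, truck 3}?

5

The union of neighbours of {truck 1, truck 3} is {route A, route B, route C, route D, route E}, which has 5 elements.
Since |N(S)| = 5 ≥ |S| = 2, Hall's condition holds for this subset.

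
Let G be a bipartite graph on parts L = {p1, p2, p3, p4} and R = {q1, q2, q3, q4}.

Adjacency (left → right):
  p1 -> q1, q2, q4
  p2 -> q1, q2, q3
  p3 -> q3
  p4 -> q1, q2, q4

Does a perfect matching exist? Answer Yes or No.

Yes

For example, pair p1→q4, p2→q1, p3→q3, p4→q2.
Every left vertex is matched, so this is a perfect matching.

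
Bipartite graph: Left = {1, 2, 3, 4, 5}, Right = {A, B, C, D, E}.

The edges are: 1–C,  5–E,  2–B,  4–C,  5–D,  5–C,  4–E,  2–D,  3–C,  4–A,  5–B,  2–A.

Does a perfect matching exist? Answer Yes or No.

No

The set {1, 3} has only 1 neighbour ({C}), so by Hall's theorem at most 4 of the 5 left vertices can be matched.
Hence no matching covers every left vertex.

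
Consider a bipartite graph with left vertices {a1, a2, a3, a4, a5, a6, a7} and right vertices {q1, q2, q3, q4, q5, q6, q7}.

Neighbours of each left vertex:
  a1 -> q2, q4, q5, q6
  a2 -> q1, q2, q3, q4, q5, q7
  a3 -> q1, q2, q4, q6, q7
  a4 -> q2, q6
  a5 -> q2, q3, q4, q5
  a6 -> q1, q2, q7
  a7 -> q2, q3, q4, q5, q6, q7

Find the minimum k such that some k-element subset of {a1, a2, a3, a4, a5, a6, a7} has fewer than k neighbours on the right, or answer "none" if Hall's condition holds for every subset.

A matching saturating every left vertex exists, for instance a1→q5, a2→q1, a3→q4, a4→q2, a5→q3, a6→q7, a7→q6.
By Hall's marriage theorem, this means |N(S)| ≥ |S| for every subset S, so no violating subset exists.

none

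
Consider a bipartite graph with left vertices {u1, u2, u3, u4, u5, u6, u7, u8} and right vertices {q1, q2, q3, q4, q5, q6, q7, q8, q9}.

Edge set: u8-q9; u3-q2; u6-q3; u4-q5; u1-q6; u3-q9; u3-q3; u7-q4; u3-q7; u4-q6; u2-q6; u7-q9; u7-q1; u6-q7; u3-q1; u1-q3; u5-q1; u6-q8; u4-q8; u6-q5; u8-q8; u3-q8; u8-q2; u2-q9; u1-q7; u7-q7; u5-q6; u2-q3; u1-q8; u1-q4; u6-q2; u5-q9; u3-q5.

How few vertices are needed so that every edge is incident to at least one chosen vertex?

8

A maximum matching has 8 edges (e.g. u1–q3, u2–q6, u3–q9, u4–q5, u5–q1, u6–q7, u7–q4, u8–q8).
By König's theorem the minimum vertex cover has the same size. One such cover is {u1, u2, u3, u4, u5, u6, u7, u8}.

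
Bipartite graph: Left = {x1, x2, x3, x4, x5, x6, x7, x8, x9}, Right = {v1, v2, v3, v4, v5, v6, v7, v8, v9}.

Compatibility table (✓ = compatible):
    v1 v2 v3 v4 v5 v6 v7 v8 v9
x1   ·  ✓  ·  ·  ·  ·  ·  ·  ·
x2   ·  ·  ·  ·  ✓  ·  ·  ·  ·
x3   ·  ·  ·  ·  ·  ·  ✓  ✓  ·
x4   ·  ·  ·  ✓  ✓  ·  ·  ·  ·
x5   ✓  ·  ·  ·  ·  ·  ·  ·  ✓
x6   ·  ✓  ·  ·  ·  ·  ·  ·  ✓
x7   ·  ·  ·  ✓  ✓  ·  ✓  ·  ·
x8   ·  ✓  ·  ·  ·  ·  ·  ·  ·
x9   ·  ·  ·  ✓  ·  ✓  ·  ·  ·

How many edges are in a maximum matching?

One maximum matching: x1→v2, x2→v5, x3→v8, x4→v4, x5→v1, x6→v9, x7→v7, x9→v6.
The set {x1, x8} has only 1 neighbour ({v2}), so by Hall's theorem at most 8 of the 9 left vertices can be matched.

8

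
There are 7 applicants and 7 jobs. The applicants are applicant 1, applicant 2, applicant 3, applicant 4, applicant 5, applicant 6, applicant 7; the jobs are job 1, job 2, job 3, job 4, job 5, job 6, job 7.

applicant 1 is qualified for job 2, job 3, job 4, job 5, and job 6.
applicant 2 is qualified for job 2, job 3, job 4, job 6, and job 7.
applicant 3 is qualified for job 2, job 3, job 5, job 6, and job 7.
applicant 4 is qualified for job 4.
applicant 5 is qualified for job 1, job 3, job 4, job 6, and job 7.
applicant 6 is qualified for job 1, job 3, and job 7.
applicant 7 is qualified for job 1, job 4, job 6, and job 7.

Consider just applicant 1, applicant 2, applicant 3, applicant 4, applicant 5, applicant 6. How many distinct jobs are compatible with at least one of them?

7

The union of neighbours of {applicant 1, applicant 2, applicant 3, applicant 4, applicant 5, applicant 6} is {job 1, job 2, job 3, job 4, job 5, job 6, job 7}, which has 7 elements.
Since |N(S)| = 7 ≥ |S| = 6, Hall's condition holds for this subset.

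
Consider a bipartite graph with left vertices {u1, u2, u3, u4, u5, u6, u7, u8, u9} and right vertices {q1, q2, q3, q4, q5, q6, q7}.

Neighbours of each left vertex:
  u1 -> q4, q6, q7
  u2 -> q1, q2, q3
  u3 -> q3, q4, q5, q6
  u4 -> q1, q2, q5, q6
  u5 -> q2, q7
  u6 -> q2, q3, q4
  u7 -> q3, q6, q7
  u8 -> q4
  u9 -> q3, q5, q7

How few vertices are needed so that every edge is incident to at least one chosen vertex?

{q1, q2, q3, q4, q5, q6, q7} is a vertex cover of size 7: every edge has an endpoint in this set.
No smaller cover exists because u1–q7, u2–q3, u3–q5, u4–q1, u5–q2, u6–q4, u7–q6 is a matching of size 7, and a cover must include an endpoint of each of these disjoint edges (König's theorem).

7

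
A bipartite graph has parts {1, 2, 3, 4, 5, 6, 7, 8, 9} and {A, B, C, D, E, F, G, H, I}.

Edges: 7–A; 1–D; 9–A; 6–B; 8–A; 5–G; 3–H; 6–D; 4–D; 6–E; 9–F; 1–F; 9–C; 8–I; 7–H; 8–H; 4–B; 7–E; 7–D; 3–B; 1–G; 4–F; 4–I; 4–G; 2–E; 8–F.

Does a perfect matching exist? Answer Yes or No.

Yes

For example, pair 1-F, 2-E, 3-H, 4-B, 5-G, 6-D, 7-A, 8-I, 9-C.
Every left vertex is matched, so this is a perfect matching.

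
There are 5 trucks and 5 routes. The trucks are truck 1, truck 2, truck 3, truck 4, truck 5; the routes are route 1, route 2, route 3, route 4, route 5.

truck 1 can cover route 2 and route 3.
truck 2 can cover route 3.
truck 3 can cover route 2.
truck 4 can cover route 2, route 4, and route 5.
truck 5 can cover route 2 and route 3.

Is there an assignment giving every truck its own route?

The set {truck 1, truck 2, truck 3, truck 5} has only 2 neighbours ({route 2, route 3}), so by Hall's theorem at most 3 of the 5 trucks can be matched.
Hence no matching covers every truck.

No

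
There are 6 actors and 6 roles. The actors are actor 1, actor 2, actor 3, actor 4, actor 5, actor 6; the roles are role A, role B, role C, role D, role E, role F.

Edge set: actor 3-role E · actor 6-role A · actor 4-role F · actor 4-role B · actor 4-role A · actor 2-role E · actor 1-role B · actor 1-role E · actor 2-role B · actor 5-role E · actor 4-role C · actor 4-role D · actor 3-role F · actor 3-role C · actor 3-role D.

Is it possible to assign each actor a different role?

No

The set {actor 1, actor 2, actor 5} has only 2 neighbours ({role B, role E}), so by Hall's theorem at most 5 of the 6 actors can be matched.
Hence no matching covers every actor.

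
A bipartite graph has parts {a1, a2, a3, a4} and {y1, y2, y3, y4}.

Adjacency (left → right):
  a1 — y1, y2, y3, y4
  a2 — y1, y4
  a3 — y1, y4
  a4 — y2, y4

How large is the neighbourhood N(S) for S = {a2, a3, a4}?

3

The union of neighbours of {a2, a3, a4} is {y1, y2, y4}, which has 3 elements.
Since |N(S)| = 3 ≥ |S| = 3, Hall's condition holds for this subset.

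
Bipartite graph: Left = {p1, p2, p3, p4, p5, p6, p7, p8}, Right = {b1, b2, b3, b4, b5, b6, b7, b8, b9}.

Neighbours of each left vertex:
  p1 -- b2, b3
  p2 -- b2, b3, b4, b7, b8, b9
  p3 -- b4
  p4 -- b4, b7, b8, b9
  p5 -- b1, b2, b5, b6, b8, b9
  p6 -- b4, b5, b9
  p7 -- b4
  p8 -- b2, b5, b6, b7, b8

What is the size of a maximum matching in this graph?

7

For example, pair p1→b3, p2→b8, p3→b4, p4→b9, p5→b1, p6→b5, p8→b7.
The set {p3, p7} has only 1 neighbour ({b4}), so by Hall's theorem at most 7 of the 8 left vertices can be matched.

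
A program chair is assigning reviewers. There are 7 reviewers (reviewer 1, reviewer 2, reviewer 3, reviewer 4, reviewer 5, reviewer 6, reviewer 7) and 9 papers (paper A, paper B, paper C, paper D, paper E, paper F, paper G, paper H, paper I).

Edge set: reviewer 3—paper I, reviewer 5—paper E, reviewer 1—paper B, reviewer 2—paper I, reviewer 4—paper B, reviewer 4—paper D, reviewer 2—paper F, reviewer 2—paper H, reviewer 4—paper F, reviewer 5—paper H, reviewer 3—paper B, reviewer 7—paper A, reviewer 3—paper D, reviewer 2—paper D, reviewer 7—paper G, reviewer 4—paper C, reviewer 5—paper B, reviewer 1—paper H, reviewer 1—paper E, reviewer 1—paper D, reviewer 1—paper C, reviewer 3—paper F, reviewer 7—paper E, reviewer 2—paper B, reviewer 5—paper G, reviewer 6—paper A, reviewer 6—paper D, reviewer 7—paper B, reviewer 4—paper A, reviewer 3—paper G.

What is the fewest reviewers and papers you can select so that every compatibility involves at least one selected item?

7

A maximum matching has 7 edges (e.g. reviewer 1–paper D, reviewer 2–paper I, reviewer 3–paper G, reviewer 4–paper C, reviewer 5–paper B, reviewer 6–paper A, reviewer 7–paper E).
By König's theorem the minimum vertex cover has the same size. One such cover is {reviewer 1, reviewer 2, reviewer 3, reviewer 4, reviewer 5, reviewer 6, reviewer 7}.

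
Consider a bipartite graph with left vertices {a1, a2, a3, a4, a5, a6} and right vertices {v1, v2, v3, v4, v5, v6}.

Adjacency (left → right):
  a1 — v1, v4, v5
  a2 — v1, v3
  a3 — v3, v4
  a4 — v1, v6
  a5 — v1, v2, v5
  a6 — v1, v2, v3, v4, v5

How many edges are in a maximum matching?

6

A valid assignment of size 6: a1-v5, a2-v1, a3-v4, a4-v6, a5-v2, a6-v3.
All 6 left vertices are matched, so no larger matching exists.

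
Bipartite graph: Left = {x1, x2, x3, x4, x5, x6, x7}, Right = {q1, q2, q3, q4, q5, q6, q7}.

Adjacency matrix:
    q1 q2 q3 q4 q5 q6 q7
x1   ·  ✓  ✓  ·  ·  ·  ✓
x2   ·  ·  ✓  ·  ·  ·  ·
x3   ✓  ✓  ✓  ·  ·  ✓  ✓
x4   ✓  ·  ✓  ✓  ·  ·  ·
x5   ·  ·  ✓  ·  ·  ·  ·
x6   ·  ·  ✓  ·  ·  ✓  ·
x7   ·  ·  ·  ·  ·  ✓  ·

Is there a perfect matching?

The set {x2, x5, x6, x7} has only 2 neighbours ({q3, q6}), so by Hall's theorem at most 5 of the 7 left vertices can be matched.
Hence no matching covers every left vertex.

No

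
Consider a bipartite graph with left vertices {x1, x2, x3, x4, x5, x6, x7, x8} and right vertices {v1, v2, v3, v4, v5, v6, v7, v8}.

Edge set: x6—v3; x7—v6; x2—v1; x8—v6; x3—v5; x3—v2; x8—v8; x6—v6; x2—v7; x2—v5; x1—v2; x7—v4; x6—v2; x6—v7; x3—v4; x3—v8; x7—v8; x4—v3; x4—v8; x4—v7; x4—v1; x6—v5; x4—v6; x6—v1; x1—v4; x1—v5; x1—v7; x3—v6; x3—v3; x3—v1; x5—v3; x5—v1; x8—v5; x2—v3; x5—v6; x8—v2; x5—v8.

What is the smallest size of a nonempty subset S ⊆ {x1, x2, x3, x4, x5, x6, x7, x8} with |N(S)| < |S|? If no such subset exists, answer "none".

A matching saturating every left vertex exists, for instance x1→v5, x2→v7, x3→v8, x4→v6, x5→v1, x6→v3, x7→v4, x8→v2.
By Hall's marriage theorem, this means |N(S)| ≥ |S| for every subset S, so no violating subset exists.

none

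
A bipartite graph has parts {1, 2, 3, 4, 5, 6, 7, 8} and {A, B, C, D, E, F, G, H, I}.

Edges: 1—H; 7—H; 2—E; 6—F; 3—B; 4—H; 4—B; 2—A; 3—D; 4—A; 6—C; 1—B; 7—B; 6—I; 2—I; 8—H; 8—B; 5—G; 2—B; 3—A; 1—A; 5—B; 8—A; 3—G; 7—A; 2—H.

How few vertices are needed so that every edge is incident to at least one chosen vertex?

{2, 3, 5, 6, A, B, H} is a vertex cover of size 7: every edge has an endpoint in this set.
No smaller cover exists because 1–A, 2–E, 3–D, 4–H, 5–G, 6–F, 7–B is a matching of size 7, and a cover must include an endpoint of each of these disjoint edges (König's theorem).

7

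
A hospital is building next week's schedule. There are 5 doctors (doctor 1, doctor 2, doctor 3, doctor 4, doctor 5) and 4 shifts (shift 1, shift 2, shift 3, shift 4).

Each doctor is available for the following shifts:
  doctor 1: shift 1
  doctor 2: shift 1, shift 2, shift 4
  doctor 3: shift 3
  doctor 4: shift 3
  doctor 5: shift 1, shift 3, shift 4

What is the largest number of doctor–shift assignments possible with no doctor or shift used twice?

4

A valid assignment of size 4: doctor 1→shift 1, doctor 2→shift 2, doctor 3→shift 3, doctor 5→shift 4.
The set {doctor 3, doctor 4} has only 1 neighbour ({shift 3}), so by Hall's theorem at most 4 of the 5 doctors can be matched.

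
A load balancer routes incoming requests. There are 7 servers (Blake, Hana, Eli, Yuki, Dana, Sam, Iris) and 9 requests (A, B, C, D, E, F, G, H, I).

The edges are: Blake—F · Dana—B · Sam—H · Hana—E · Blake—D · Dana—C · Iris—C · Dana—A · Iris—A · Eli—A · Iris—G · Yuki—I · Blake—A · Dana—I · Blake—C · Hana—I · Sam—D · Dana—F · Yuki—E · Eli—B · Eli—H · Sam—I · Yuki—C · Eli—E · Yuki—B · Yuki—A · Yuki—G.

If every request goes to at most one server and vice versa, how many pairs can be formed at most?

7

For example, pair Blake-F, Hana-E, Eli-B, Yuki-G, Dana-A, Sam-D, Iris-C.
This saturates every server, so 7 is the maximum.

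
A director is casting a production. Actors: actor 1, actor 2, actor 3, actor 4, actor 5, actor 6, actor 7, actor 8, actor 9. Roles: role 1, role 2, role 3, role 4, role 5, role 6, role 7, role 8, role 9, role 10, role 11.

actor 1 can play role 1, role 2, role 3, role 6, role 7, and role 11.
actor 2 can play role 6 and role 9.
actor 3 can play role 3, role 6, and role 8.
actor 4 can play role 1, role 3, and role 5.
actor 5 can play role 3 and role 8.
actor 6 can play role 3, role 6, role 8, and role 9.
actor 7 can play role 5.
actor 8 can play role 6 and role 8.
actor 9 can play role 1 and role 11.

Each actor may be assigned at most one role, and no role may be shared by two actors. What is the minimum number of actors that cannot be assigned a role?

A valid assignment of size 8: actor 1–role 7, actor 2–role 9, actor 3–role 6, actor 4–role 1, actor 5–role 3, actor 6–role 8, actor 7–role 5, actor 9–role 11.
The set {actor 2, actor 3, actor 5, actor 6, actor 8} has only 4 neighbours ({role 3, role 6, role 8, role 9}), so by Hall's theorem at most 8 of the 9 actors can be matched.
That matches 8 of the 9, leaving 1 unmatched; no matching can do better.

1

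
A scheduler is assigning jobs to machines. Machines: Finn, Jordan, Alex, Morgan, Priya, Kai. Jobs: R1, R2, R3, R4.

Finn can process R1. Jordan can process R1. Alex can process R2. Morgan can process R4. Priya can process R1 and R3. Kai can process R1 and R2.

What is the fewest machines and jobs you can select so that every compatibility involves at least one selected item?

4

The 4 edges Finn–R1, Alex–R2, Morgan–R4, Priya–R3 form a matching, so any vertex cover needs at least 4 vertices (one per matched edge).
Conversely {Morgan, Priya, R1, R2} meets every edge and has exactly 4 vertices, so 4 is optimal.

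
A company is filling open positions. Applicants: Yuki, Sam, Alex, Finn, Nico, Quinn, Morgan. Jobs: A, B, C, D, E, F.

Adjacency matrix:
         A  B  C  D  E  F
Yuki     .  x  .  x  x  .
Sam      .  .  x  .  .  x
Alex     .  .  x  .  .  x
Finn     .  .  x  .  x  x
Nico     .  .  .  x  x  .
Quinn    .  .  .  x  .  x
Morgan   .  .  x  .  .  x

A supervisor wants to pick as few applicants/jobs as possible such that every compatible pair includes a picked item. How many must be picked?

The 5 edges Yuki–B, Sam–C, Alex–F, Finn–E, Nico–D form a matching, so any vertex cover needs at least 5 vertices (one per matched edge).
Conversely {Yuki, C, D, E, F} meets every edge and has exactly 5 vertices, so 5 is optimal.

5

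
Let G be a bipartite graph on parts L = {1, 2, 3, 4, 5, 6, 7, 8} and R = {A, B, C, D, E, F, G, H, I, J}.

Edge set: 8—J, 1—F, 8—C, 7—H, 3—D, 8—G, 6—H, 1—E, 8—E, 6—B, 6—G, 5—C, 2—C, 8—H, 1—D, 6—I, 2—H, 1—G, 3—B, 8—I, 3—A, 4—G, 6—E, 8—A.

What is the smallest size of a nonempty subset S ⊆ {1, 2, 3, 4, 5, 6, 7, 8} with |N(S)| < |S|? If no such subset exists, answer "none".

3

Take S = {2, 5, 7}. Its neighbourhood is {C, H}, so |N(S)| = 2 < |S| = 3.
Every subset of size less than 3 has at least as many neighbours as members, so 3 is the minimum.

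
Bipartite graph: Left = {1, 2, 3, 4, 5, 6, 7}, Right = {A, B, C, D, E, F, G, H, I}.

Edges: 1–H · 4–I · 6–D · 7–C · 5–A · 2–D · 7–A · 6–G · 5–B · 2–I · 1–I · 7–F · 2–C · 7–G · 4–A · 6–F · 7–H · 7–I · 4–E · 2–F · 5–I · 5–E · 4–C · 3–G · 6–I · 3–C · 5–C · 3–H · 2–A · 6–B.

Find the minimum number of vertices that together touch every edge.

A maximum matching has 7 edges (e.g. 1–H, 2–F, 3–C, 4–I, 5–A, 6–B, 7–G).
By König's theorem the minimum vertex cover has the same size. One such cover is {1, 2, 3, 4, 5, 6, 7}.

7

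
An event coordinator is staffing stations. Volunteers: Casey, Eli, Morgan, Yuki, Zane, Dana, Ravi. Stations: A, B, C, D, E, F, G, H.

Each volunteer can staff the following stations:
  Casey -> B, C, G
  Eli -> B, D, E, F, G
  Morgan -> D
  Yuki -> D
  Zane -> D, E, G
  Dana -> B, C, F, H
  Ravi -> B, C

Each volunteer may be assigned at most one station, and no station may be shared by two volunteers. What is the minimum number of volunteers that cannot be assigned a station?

A valid assignment of size 6: Casey-C, Eli-G, Morgan-D, Zane-E, Dana-F, Ravi-B.
The set {Morgan, Yuki} has only 1 neighbour ({D}), so by Hall's theorem at most 6 of the 7 volunteers can be matched.
That matches 6 of the 7, leaving 1 unmatched; no matching can do better.

1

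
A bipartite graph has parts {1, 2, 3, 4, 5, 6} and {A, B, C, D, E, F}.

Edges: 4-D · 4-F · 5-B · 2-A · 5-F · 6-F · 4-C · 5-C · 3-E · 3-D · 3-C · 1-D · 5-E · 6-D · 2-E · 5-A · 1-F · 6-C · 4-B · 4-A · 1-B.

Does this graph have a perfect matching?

Yes

A valid assignment of size 6: 1-B, 2-E, 3-D, 4-A, 5-C, 6-F.
All 6 left vertices are covered.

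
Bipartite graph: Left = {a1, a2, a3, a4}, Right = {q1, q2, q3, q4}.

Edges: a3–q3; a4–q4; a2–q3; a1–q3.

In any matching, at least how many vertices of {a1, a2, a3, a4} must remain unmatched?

One maximum matching: a1–q3, a4–q4.
The set {a1, a2, a3} has only 1 neighbour ({q3}), so by Hall's theorem at most 2 of the 4 left vertices can be matched.
That matches 2 of the 4, leaving 2 unmatched; no matching can do better.

2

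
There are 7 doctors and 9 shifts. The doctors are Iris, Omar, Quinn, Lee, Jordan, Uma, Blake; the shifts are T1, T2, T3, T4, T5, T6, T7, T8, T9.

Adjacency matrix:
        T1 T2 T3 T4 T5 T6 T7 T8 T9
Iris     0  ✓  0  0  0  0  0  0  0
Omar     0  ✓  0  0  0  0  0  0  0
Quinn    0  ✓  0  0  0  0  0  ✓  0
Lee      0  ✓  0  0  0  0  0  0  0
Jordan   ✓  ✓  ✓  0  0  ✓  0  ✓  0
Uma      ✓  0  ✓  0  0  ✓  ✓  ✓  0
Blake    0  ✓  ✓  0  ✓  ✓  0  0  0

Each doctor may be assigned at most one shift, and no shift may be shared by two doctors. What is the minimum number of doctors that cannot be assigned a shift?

2

A valid assignment of size 5: Iris–T2, Quinn–T8, Jordan–T3, Uma–T7, Blake–T5.
The set {Iris, Omar, Lee} has only 1 neighbour ({T2}), so by Hall's theorem at most 5 of the 7 doctors can be matched.
That matches 5 of the 7, leaving 2 unmatched; no matching can do better.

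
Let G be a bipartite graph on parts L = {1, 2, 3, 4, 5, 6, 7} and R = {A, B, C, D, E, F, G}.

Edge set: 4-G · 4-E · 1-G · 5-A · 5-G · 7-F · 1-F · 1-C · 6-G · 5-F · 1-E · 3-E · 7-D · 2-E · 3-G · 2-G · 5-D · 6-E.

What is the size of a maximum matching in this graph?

5

For example, pair 1–C, 2–G, 3–E, 5–D, 7–F.
The set {2, 3, 4, 6} has only 2 neighbours ({E, G}), so by Hall's theorem at most 5 of the 7 left vertices can be matched.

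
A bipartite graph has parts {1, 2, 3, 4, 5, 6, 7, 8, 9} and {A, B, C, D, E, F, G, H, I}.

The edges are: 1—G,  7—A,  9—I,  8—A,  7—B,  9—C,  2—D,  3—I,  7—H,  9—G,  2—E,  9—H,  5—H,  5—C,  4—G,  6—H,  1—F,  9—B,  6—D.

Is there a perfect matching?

One maximum matching: 1-F, 2-E, 3-I, 4-G, 5-C, 6-D, 7-B, 8-A, 9-H.
All 9 left vertices are covered.

Yes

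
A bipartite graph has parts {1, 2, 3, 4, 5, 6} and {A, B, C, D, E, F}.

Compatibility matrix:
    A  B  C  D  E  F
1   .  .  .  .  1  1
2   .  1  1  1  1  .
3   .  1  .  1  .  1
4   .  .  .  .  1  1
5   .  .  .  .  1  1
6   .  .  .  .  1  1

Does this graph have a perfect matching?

The set {1, 4, 5, 6} has only 2 neighbours ({E, F}), so by Hall's theorem at most 4 of the 6 left vertices can be matched.
Hence no matching covers every left vertex.

No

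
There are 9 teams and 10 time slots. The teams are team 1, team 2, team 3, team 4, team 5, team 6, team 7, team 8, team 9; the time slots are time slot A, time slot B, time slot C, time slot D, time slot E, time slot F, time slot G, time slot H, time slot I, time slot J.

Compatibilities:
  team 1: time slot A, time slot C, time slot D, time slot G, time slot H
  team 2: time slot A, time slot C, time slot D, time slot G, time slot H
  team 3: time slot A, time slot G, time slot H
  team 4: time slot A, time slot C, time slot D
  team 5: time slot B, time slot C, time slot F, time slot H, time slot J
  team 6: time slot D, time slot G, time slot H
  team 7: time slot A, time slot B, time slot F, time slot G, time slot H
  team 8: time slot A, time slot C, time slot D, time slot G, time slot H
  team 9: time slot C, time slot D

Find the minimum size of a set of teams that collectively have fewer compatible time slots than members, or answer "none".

Take S = {team 1, team 2, team 3, team 4, team 6, team 8}. Its neighbourhood is {time slot A, time slot C, time slot D, time slot G, time slot H}, so |N(S)| = 5 < |S| = 6.
Every subset of size less than 6 has at least as many neighbours as members, so 6 is the minimum.

6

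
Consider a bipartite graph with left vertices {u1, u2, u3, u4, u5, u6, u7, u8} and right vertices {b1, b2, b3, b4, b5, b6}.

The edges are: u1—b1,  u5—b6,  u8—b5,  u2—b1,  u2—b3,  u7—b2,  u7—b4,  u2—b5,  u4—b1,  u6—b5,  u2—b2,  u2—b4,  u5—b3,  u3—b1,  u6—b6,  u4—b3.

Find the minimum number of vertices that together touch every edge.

A maximum matching has 6 edges (e.g. u1–b1, u2–b2, u4–b3, u5–b6, u6–b5, u7–b4).
By König's theorem the minimum vertex cover has the same size. One such cover is {u2, u7, b1, b3, b5, b6}.

6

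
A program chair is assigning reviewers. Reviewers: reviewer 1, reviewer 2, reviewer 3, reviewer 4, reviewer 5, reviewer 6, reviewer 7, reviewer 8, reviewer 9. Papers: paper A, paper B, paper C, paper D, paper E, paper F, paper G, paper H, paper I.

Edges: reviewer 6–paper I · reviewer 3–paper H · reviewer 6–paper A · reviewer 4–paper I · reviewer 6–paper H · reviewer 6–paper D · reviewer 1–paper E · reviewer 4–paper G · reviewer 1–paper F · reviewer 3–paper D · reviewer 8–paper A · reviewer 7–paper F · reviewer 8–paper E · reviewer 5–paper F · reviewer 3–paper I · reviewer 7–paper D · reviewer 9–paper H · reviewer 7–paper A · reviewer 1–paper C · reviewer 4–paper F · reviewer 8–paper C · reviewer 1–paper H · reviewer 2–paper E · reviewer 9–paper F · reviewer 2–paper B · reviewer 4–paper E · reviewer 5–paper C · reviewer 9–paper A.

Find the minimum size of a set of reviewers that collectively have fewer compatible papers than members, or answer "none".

none

A matching saturating every reviewer exists, for instance reviewer 1→paper H, reviewer 2→paper B, reviewer 3→paper I, reviewer 4→paper G, reviewer 5→paper C, reviewer 6→paper A, reviewer 7→paper D, reviewer 8→paper E, reviewer 9→paper F.
By Hall's marriage theorem, this means |N(S)| ≥ |S| for every subset S, so no violating subset exists.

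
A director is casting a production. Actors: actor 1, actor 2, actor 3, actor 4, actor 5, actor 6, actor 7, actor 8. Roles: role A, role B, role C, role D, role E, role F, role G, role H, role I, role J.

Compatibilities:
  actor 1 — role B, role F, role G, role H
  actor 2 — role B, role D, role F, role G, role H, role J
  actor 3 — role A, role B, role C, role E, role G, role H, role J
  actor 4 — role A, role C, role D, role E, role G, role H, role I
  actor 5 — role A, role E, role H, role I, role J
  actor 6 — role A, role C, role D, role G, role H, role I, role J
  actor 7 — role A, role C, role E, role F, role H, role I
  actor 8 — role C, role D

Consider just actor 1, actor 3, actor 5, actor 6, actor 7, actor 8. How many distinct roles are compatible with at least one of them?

10

The union of neighbours of {actor 1, actor 3, actor 5, actor 6, actor 7, actor 8} is {role A, role B, role C, role D, role E, role F, role G, role H, role I, role J}, which has 10 elements.
Since |N(S)| = 10 ≥ |S| = 6, Hall's condition holds for this subset.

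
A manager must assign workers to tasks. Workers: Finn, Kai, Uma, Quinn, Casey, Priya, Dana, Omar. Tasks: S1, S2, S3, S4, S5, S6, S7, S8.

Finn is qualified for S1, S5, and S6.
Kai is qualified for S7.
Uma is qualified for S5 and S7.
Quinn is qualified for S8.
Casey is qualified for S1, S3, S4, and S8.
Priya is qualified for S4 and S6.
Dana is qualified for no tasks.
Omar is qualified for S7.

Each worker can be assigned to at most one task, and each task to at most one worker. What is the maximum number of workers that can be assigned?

6

A valid assignment of size 6: Finn-S6, Kai-S7, Uma-S5, Quinn-S8, Casey-S3, Priya-S4.
The set {Kai, Dana, Omar} has only 1 neighbour ({S7}), so by Hall's theorem at most 6 of the 8 workers can be matched.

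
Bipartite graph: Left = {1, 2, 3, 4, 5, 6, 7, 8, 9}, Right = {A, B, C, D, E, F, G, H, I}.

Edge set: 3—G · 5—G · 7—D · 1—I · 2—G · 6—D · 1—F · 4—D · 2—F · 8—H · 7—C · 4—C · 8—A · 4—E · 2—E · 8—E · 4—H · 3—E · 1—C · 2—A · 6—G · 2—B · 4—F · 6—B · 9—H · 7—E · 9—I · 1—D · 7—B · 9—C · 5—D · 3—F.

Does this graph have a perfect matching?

Yes

One maximum matching: 1–I, 2–A, 3–E, 4–F, 5–D, 6–G, 7–B, 8–H, 9–C.
Every left vertex is matched, so this is a perfect matching.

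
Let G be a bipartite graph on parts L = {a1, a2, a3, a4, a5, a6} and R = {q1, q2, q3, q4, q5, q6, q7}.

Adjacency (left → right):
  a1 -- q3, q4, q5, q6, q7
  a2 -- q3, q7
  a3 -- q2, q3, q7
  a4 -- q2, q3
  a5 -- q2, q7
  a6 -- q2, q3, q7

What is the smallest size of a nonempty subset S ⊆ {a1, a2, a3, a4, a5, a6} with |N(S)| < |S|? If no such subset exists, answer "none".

4

Take S = {a2, a3, a4, a5}. Its neighbourhood is {q2, q3, q7}, so |N(S)| = 3 < |S| = 4.
Every subset of size less than 4 has at least as many neighbours as members, so 4 is the minimum.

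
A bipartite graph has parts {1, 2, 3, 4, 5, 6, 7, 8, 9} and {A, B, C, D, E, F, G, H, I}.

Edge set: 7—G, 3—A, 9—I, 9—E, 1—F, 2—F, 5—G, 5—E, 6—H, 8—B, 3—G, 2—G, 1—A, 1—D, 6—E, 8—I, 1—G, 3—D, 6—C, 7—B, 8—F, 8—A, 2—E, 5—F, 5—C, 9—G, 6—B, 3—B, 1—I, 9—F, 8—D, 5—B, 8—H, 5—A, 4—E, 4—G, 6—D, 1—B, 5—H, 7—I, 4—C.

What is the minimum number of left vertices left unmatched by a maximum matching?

A valid assignment of size 9: 1-F, 2-G, 3-D, 4-C, 5-A, 6-B, 7-I, 8-H, 9-E.
This saturates every left vertex, so 9 is the maximum.
That matches 9 of the 9, leaving 0 unmatched; no matching can do better.

0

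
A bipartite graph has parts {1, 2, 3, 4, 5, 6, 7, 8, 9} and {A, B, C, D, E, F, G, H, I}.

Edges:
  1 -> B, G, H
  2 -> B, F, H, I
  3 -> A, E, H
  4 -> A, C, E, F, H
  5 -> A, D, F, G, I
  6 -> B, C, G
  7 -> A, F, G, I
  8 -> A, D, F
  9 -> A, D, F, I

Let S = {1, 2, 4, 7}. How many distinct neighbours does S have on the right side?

The union of neighbours of {1, 2, 4, 7} is {A, B, C, E, F, G, H, I}, which has 8 elements.
Since |N(S)| = 8 ≥ |S| = 4, Hall's condition holds for this subset.

8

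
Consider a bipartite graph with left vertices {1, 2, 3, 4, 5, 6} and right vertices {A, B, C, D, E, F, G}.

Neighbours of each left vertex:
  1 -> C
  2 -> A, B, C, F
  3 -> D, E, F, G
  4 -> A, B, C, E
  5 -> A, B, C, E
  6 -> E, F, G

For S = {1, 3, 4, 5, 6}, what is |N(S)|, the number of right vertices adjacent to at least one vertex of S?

7

The union of neighbours of {1, 3, 4, 5, 6} is {A, B, C, D, E, F, G}, which has 7 elements.
Since |N(S)| = 7 ≥ |S| = 5, Hall's condition holds for this subset.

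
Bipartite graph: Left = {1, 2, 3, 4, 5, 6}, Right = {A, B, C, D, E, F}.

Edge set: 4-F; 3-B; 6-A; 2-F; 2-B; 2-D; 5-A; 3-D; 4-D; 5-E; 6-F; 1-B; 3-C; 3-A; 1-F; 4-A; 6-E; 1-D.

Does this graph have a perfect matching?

One maximum matching: 1–D, 2–B, 3–C, 4–F, 5–A, 6–E.
Every left vertex is matched, so this is a perfect matching.

Yes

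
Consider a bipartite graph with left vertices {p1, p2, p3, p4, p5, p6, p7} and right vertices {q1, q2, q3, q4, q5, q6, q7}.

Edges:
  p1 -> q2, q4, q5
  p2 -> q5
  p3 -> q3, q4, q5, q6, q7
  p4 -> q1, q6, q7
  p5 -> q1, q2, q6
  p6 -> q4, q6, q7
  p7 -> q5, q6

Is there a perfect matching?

For example, pair p1-q4, p2-q5, p3-q3, p4-q1, p5-q2, p6-q7, p7-q6.
All 7 left vertices are covered.

Yes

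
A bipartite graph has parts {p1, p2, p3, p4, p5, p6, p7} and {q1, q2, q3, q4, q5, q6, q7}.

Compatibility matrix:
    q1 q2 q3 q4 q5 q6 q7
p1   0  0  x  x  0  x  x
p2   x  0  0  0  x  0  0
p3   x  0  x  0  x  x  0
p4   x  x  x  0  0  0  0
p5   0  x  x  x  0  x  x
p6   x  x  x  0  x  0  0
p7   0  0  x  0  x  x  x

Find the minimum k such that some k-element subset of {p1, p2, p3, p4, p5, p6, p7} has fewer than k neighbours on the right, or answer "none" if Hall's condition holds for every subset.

A matching saturating every left vertex exists, for instance p1→q7, p2→q1, p3→q5, p4→q3, p5→q4, p6→q2, p7→q6.
By Hall's marriage theorem, this means |N(S)| ≥ |S| for every subset S, so no violating subset exists.

none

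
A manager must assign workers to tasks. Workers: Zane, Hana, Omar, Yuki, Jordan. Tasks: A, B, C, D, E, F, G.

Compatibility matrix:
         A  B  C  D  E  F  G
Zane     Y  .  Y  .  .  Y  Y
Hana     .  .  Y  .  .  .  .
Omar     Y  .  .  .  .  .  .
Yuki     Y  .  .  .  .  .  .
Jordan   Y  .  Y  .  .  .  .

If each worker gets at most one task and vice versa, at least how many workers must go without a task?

A valid assignment of size 3: Zane→F, Hana→C, Omar→A.
The set {Hana, Omar, Yuki, Jordan} has only 2 neighbours ({A, C}), so by Hall's theorem at most 3 of the 5 workers can be matched.
That matches 3 of the 5, leaving 2 unmatched; no matching can do better.

2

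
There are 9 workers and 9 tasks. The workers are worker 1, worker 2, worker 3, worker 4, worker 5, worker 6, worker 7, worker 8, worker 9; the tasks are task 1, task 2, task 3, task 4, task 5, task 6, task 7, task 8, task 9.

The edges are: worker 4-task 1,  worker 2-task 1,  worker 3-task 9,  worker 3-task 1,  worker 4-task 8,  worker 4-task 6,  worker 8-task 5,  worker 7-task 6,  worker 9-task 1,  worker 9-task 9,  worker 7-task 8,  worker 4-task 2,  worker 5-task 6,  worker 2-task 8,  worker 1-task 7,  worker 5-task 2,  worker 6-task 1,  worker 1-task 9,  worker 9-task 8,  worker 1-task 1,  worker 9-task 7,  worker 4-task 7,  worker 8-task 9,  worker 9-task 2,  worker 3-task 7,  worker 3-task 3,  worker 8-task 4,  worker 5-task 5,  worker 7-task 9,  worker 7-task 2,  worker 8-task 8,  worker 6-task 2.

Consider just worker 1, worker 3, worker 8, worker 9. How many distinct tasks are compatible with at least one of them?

The union of neighbours of {worker 1, worker 3, worker 8, worker 9} is {task 1, task 2, task 3, task 4, task 5, task 7, task 8, task 9}, which has 8 elements.
Since |N(S)| = 8 ≥ |S| = 4, Hall's condition holds for this subset.

8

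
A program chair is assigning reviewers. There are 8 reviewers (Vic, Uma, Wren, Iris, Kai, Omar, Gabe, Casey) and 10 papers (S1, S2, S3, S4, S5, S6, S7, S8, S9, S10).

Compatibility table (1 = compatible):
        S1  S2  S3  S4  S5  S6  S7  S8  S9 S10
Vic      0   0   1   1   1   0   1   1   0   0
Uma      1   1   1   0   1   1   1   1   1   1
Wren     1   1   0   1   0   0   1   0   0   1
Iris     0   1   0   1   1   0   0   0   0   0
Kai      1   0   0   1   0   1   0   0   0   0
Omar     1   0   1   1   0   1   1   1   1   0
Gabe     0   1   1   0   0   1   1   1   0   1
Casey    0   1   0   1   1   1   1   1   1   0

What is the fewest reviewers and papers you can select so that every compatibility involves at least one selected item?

8

{Vic, Uma, Wren, Iris, Kai, Omar, Gabe, Casey} is a vertex cover of size 8: every edge has an endpoint in this set.
No smaller cover exists because Vic–S8, Uma–S9, Wren–S4, Iris–S5, Kai–S6, Omar–S3, Gabe–S7, Casey–S2 is a matching of size 8, and a cover must include an endpoint of each of these disjoint edges (König's theorem).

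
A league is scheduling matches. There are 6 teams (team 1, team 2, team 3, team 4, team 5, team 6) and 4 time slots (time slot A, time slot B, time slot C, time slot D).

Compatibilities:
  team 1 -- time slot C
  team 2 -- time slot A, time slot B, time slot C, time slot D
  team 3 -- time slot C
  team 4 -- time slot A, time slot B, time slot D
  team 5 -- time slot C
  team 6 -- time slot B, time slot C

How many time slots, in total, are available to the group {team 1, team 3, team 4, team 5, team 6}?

The union of neighbours of {team 1, team 3, team 4, team 5, team 6} is {time slot A, time slot B, time slot C, time slot D}, which has 4 elements.
Since |N(S)| = 4 < |S| = 5, Hall's condition fails for this subset.

4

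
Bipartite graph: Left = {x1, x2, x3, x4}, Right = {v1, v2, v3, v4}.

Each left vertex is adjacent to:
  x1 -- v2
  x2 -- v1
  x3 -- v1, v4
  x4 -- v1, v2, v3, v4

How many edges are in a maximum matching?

4

One maximum matching: x1-v2, x2-v1, x3-v4, x4-v3.
All 4 left vertices are matched, so no larger matching exists.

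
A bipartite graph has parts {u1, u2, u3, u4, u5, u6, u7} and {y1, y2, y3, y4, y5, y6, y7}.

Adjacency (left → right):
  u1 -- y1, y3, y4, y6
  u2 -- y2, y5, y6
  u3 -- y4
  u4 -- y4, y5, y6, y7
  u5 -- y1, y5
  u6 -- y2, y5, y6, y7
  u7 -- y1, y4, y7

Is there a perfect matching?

Yes

For example, pair u1-y3, u2-y5, u3-y4, u4-y6, u5-y1, u6-y2, u7-y7.
All 7 left vertices are covered.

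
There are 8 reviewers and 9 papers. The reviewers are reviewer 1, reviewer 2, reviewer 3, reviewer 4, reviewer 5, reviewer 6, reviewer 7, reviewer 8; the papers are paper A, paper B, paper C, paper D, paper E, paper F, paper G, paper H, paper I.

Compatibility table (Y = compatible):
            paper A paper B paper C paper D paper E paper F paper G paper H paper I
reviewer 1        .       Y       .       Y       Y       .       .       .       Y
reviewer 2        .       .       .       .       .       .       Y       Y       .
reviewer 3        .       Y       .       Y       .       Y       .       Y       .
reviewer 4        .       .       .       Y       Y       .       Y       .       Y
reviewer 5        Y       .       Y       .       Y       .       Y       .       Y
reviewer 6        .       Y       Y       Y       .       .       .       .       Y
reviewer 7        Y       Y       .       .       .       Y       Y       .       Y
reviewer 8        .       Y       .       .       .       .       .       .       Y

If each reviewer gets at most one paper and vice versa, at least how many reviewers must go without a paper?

0

A valid assignment of size 8: reviewer 1–paper D, reviewer 2–paper H, reviewer 3–paper F, reviewer 4–paper E, reviewer 5–paper G, reviewer 6–paper C, reviewer 7–paper B, reviewer 8–paper I.
This saturates every reviewer, so 8 is the maximum.
That matches 8 of the 8, leaving 0 unmatched; no matching can do better.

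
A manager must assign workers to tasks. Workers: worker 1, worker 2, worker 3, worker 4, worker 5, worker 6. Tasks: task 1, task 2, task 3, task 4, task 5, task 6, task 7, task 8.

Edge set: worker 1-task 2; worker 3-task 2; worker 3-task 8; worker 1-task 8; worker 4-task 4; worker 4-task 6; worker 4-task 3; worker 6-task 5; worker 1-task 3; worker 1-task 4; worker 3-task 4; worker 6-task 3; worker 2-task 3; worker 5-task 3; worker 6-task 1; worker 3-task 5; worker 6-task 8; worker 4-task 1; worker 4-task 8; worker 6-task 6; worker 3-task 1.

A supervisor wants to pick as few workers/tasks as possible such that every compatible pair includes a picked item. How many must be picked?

{worker 1, worker 3, worker 4, worker 6, task 3} is a vertex cover of size 5: every edge has an endpoint in this set.
No smaller cover exists because worker 1–task 2, worker 2–task 3, worker 3–task 1, worker 4–task 4, worker 6–task 8 is a matching of size 5, and a cover must include an endpoint of each of these disjoint edges (König's theorem).

5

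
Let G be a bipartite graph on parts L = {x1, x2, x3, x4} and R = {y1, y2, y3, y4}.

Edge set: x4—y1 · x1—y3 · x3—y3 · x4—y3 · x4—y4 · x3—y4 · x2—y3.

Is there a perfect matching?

The set {x1, x2} has only 1 neighbour ({y3}), so by Hall's theorem at most 3 of the 4 left vertices can be matched.
Hence no matching covers every left vertex.

No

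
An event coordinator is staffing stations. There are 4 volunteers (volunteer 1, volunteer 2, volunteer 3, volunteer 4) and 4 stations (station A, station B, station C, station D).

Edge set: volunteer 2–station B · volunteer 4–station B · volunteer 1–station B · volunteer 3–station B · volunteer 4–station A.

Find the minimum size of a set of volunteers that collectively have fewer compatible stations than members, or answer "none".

Take S = {volunteer 1, volunteer 2}. Its neighbourhood is {station B}, so |N(S)| = 1 < |S| = 2.
No single vertex violates Hall's condition since each has at least one neighbour, so 2 is the minimum.

2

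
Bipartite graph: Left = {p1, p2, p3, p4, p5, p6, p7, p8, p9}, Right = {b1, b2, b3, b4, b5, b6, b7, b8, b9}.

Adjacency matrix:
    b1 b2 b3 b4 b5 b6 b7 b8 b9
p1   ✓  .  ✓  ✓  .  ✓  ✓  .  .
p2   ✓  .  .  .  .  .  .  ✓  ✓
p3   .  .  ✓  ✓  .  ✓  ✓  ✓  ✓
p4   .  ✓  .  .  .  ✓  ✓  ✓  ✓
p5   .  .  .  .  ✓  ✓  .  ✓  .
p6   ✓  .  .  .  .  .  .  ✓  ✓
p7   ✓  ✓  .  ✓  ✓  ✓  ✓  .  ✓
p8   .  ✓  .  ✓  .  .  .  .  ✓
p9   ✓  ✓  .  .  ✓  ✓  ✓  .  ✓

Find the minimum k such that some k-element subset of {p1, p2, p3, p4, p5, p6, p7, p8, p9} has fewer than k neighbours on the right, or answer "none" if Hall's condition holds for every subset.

A matching saturating every left vertex exists, for instance p1→b3, p2→b8, p3→b6, p4→b2, p5→b5, p6→b9, p7→b1, p8→b4, p9→b7.
By Hall's marriage theorem, this means |N(S)| ≥ |S| for every subset S, so no violating subset exists.

none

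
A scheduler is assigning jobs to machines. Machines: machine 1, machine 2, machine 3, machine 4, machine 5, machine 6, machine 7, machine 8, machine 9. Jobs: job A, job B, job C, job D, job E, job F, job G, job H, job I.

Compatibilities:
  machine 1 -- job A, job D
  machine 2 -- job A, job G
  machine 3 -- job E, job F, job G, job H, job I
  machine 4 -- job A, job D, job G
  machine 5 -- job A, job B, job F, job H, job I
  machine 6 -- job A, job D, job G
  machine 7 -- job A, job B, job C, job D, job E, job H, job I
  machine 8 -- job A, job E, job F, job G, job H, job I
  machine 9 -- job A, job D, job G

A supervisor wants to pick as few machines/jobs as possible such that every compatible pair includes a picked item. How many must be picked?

The 7 edges machine 1–job D, machine 2–job G, machine 3–job H, machine 4–job A, machine 5–job I, machine 7–job B, machine 8–job F form a matching, so any vertex cover needs at least 7 vertices (one per matched edge).
Conversely {machine 3, machine 5, machine 7, machine 8, job A, job D, job G} meets every edge and has exactly 7 vertices, so 7 is optimal.

7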